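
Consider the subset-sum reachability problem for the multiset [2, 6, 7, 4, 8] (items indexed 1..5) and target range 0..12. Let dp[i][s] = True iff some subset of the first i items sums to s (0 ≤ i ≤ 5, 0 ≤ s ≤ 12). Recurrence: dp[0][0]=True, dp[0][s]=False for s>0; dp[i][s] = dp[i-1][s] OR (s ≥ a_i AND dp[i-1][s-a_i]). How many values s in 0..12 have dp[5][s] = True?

10

i\s   0   1   2   3   4   5   6   7   8   9  10  11  12
  0   T   F   F   F   F   F   F   F   F   F   F   F   F
  1   T   F   T   F   F   F   F   F   F   F   F   F   F
  2   T   F   T   F   F   F   T   F   T   F   F   F   F
  3   T   F   T   F   F   F   T   T   T   T   F   F   F
  4   T   F   T   F   T   F   T   T   T   T   T   T   T
  5   T   F   T   F   T   F   T   T   T   T   T   T   T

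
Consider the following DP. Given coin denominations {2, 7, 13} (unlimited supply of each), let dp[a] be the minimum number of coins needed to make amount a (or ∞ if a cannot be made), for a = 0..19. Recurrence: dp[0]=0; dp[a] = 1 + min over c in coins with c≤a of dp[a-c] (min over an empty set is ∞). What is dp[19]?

4

 a  0  1  2  3  4  5  6  7  8  9 10 11 12 13 14 15 16 17 18 19
dp  0  -  1  -  2  -  3  1  4  2  5  3  6  1  2  2  3  3  4  4
(- denotes ∞ / unreachable)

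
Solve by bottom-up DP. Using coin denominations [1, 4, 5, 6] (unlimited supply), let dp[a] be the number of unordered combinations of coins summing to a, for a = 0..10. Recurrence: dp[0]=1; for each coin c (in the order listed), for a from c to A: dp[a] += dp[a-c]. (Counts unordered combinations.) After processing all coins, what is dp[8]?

after  coin     0     1     2     3     4     5     6     7     8     9    10
          1     1     1     1     1     1     1     1     1     1     1     1
          4     1     1     1     1     2     2     2     2     3     3     3
          5     1     1     1     1     2     3     3     3     4     5     6
          6     1     1     1     1     2     3     4     4     5     6     8

5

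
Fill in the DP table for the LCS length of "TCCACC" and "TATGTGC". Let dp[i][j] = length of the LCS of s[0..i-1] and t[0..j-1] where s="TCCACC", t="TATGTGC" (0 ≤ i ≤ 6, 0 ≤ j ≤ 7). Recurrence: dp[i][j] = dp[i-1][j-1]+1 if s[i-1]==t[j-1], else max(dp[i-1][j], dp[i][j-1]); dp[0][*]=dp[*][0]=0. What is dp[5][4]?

   ''  T  A  T  G  T  G  C
''  0  0  0  0  0  0  0  0
 T  0  1  1  1  1  1  1  1
 C  0  1  1  1  1  1  1  2
 C  0  1  1  1  1  1  1  2
 A  0  1  2  2  2  2  2  2
 C  0  1  2  2  2  2  2  3
 C  0  1  2  2  2  2  2  3

2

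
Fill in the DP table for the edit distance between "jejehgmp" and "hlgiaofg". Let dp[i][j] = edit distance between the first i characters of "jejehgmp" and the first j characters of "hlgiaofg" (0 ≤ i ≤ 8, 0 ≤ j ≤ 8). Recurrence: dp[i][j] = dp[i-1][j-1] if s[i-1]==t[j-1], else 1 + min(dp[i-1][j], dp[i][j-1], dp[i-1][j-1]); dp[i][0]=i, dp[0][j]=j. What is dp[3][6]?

6

   ''  h  l  g  i  a  o  f  g
''  0  1  2  3  4  5  6  7  8
 j  1  1  2  3  4  5  6  7  8
 e  2  2  2  3  4  5  6  7  8
 j  3  3  3  3  4  5  6  7  8
 e  4  4  4  4  4  5  6  7  8
 h  5  4  5  5  5  5  6  7  8
 g  6  5  5  5  6  6  6  7  7
 m  7  6  6  6  6  7  7  7  8
 p  8  7  7  7  7  7  8  8  8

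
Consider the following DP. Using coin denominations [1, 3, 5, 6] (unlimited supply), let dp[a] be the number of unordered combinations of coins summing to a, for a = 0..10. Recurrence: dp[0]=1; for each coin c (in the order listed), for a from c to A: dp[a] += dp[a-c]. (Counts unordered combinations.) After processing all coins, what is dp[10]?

after  coin     0     1     2     3     4     5     6     7     8     9    10
          1     1     1     1     1     1     1     1     1     1     1     1
          3     1     1     1     2     2     2     3     3     3     4     4
          5     1     1     1     2     2     3     4     4     5     6     7
          6     1     1     1     2     2     3     5     5     6     8     9

9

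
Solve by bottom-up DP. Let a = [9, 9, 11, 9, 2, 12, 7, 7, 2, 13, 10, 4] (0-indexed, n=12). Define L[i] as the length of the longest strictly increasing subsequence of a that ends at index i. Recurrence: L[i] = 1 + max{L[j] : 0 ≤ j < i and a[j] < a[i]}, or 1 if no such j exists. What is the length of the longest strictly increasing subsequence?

   i    0    1    2    3    4    5    6    7    8    9   10   11
a[i]    9    9   11    9    2   12    7    7    2   13   10    4
L[i]    1    1    2    1    1    3    2    2    1    4    3    2

4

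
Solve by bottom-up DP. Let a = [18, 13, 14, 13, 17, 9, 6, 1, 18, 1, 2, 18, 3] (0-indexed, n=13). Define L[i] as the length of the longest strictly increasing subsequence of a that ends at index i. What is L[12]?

   i    0    1    2    3    4    5    6    7    8    9   10   11   12
a[i]   18   13   14   13   17    9    6    1   18    1    2   18    3
L[i]    1    1    2    1    3    1    1    1    4    1    2    4    3

3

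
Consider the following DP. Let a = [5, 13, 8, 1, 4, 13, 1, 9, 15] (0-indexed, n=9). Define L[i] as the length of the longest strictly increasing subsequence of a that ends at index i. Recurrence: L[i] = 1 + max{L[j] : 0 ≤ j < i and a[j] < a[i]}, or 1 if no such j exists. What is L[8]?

4

   i    0    1    2    3    4    5    6    7    8
a[i]    5   13    8    1    4   13    1    9   15
L[i]    1    2    2    1    2    3    1    3    4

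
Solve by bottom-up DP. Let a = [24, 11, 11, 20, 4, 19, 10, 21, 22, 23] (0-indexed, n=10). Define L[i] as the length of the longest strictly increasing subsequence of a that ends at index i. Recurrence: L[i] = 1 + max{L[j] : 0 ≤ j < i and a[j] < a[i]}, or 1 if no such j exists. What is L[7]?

3

   i    0    1    2    3    4    5    6    7    8    9
a[i]   24   11   11   20    4   19   10   21   22   23
L[i]    1    1    1    2    1    2    2    3    4    5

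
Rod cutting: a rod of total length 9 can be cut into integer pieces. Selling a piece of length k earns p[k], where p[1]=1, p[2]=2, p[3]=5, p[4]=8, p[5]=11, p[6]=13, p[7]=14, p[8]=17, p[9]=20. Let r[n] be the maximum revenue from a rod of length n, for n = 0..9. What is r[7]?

14

   n    0    1    2    3    4    5    6    7    8    9
r[n]    0    1    2    5    8   11   13   14   17   20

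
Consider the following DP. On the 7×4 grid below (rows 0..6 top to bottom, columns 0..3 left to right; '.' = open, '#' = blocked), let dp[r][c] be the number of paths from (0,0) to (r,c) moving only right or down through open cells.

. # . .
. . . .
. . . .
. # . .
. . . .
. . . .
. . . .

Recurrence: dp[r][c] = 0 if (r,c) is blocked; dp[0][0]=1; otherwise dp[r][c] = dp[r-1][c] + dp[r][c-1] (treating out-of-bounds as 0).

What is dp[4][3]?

r\c   0   1   2   3
  0   1   0   0   0
  1   1   1   1   1
  2   1   2   3   4
  3   1   0   3   7
  4   1   1   4  11
  5   1   2   6  17
  6   1   3   9  26

11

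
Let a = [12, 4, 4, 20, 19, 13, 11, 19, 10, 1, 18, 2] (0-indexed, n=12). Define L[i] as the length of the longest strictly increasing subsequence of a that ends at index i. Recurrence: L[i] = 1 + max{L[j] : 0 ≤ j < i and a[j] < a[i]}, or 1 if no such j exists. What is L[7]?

   i    0    1    2    3    4    5    6    7    8    9   10   11
a[i]   12    4    4   20   19   13   11   19   10    1   18    2
L[i]    1    1    1    2    2    2    2    3    2    1    3    2

3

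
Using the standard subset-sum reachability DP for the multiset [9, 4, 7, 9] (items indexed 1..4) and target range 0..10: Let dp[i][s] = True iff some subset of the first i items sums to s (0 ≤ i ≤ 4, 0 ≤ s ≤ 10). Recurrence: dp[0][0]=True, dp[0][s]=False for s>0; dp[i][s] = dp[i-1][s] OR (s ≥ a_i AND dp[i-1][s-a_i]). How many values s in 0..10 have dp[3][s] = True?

i\s   0   1   2   3   4   5   6   7   8   9  10
  0   T   F   F   F   F   F   F   F   F   F   F
  1   T   F   F   F   F   F   F   F   F   T   F
  2   T   F   F   F   T   F   F   F   F   T   F
  3   T   F   F   F   T   F   F   T   F   T   F
  4   T   F   F   F   T   F   F   T   F   T   F

4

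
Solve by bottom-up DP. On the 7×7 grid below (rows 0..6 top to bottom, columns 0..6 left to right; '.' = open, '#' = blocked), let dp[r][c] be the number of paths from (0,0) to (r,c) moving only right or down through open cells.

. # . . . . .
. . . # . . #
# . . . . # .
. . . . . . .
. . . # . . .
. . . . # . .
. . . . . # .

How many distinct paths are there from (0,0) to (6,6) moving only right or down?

r\c   0   1   2   3   4   5   6
  0   1   0   0   0   0   0   0
  1   1   1   1   0   0   0   0
  2   0   1   2   2   2   0   0
  3   0   1   3   5   7   7   7
  4   0   1   4   0   7  14  21
  5   0   1   5   5   0  14  35
  6   0   1   6  11  11   0  35

35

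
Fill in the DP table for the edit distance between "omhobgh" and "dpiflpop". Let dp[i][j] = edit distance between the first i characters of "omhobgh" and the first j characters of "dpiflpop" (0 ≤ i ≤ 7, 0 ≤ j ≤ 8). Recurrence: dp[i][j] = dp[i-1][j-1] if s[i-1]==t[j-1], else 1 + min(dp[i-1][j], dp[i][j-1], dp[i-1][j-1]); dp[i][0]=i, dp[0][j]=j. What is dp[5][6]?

   ''  d  p  i  f  l  p  o  p
''  0  1  2  3  4  5  6  7  8
 o  1  1  2  3  4  5  6  6  7
 m  2  2  2  3  4  5  6  7  7
 h  3  3  3  3  4  5  6  7  8
 o  4  4  4  4  4  5  6  6  7
 b  5  5  5  5  5  5  6  7  7
 g  6  6  6  6  6  6  6  7  8
 h  7  7  7  7  7  7  7  7  8

6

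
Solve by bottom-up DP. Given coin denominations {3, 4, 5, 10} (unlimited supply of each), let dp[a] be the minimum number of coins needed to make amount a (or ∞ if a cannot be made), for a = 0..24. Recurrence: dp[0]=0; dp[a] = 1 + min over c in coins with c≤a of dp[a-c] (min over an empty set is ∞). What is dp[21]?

4

 a  0  1  2  3  4  5  6  7  8  9 10 11 12 13 14 15 16 17 18 19 20 21 22 23 24
dp  0  -  -  1  1  1  2  2  2  2  1  3  3  2  2  2  3  3  3  3  2  4  4  3  3
(- denotes ∞ / unreachable)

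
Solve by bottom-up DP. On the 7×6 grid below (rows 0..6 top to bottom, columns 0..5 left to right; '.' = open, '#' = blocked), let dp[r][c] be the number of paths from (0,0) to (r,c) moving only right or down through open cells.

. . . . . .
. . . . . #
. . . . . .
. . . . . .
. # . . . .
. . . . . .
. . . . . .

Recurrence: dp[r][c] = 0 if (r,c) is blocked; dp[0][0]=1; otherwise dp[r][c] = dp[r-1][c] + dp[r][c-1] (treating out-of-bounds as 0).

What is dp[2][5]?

15

r\c   0   1   2   3   4   5
  0   1   1   1   1   1   1
  1   1   2   3   4   5   0
  2   1   3   6  10  15  15
  3   1   4  10  20  35  50
  4   1   0  10  30  65 115
  5   1   1  11  41 106 221
  6   1   2  13  54 160 381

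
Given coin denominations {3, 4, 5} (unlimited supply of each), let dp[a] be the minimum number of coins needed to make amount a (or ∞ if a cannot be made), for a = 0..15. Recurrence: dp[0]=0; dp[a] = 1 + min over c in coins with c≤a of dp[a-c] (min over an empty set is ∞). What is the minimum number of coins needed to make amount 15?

 a  0  1  2  3  4  5  6  7  8  9 10 11 12 13 14 15
dp  0  -  -  1  1  1  2  2  2  2  2  3  3  3  3  3
(- denotes ∞ / unreachable)

3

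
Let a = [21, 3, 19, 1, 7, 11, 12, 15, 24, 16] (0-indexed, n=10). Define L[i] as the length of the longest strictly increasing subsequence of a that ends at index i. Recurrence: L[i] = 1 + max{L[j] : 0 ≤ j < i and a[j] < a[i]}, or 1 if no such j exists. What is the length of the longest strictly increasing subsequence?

   i    0    1    2    3    4    5    6    7    8    9
a[i]   21    3   19    1    7   11   12   15   24   16
L[i]    1    1    2    1    2    3    4    5    6    6

6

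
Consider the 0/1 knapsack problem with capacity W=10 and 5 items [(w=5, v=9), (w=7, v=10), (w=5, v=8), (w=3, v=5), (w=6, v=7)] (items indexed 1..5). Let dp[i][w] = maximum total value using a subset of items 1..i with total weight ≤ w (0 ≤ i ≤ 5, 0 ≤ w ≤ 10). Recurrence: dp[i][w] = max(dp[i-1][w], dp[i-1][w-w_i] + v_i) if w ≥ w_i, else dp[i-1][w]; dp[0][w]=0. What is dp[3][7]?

10

i\w   0   1   2   3   4   5   6   7   8   9  10
  0   0   0   0   0   0   0   0   0   0   0   0
  1   0   0   0   0   0   9   9   9   9   9   9
  2   0   0   0   0   0   9   9  10  10  10  10
  3   0   0   0   0   0   9   9  10  10  10  17
  4   0   0   0   5   5   9   9  10  14  14  17
  5   0   0   0   5   5   9   9  10  14  14  17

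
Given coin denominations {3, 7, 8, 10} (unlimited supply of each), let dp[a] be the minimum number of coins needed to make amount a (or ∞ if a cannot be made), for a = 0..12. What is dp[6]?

2

 a  0  1  2  3  4  5  6  7  8  9 10 11 12
dp  0  -  -  1  -  -  2  1  1  3  1  2  4
(- denotes ∞ / unreachable)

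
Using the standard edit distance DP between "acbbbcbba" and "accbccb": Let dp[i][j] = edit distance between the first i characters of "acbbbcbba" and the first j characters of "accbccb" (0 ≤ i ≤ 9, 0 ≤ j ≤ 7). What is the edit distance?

4

   ''  a  c  c  b  c  c  b
''  0  1  2  3  4  5  6  7
 a  1  0  1  2  3  4  5  6
 c  2  1  0  1  2  3  4  5
 b  3  2  1  1  1  2  3  4
 b  4  3  2  2  1  2  3  3
 b  5  4  3  3  2  2  3  3
 c  6  5  4  3  3  2  2  3
 b  7  6  5  4  3  3  3  2
 b  8  7  6  5  4  4  4  3
 a  9  8  7  6  5  5  5  4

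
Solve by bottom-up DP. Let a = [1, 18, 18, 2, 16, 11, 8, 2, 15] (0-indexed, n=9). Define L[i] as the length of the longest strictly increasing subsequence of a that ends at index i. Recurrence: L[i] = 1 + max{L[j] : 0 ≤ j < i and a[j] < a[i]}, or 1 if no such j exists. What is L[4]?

   i    0    1    2    3    4    5    6    7    8
a[i]    1   18   18    2   16   11    8    2   15
L[i]    1    2    2    2    3    3    3    2    4

3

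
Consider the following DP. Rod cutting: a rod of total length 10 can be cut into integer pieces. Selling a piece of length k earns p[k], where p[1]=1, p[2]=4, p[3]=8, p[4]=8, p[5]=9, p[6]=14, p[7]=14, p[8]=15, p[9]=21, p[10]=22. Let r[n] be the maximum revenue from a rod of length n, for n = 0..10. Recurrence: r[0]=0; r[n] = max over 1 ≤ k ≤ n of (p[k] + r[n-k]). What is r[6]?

   n    0    1    2    3    4    5    6    7    8    9   10
r[n]    0    1    4    8    9   12   16   17   20   24   25

16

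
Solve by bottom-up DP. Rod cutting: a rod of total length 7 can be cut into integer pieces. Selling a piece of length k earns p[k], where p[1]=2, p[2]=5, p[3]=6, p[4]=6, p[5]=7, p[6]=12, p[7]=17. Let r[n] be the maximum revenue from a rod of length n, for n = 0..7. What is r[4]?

   n    0    1    2    3    4    5    6    7
r[n]    0    2    5    7   10   12   15   17

10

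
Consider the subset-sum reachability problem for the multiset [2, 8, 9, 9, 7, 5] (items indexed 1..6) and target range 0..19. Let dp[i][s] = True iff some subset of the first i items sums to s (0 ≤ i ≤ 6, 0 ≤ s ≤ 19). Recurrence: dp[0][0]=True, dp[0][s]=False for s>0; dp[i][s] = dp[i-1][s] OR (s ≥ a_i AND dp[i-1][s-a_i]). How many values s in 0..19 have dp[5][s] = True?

12

i\s   0   1   2   3   4   5   6   7   8   9  10  11  12  13  14  15  16  17  18  19
  0   T   F   F   F   F   F   F   F   F   F   F   F   F   F   F   F   F   F   F   F
  1   T   F   T   F   F   F   F   F   F   F   F   F   F   F   F   F   F   F   F   F
  2   T   F   T   F   F   F   F   F   T   F   T   F   F   F   F   F   F   F   F   F
  3   T   F   T   F   F   F   F   F   T   T   T   T   F   F   F   F   F   T   F   T
  4   T   F   T   F   F   F   F   F   T   T   T   T   F   F   F   F   F   T   T   T
  5   T   F   T   F   F   F   F   T   T   T   T   T   F   F   F   T   T   T   T   T
  6   T   F   T   F   F   T   F   T   T   T   T   T   T   T   T   T   T   T   T   T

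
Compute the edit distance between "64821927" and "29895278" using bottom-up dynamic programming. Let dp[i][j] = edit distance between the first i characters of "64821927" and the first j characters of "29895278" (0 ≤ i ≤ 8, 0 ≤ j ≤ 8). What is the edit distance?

6

   ''  2  9  8  9  5  2  7  8
''  0  1  2  3  4  5  6  7  8
 6  1  1  2  3  4  5  6  7  8
 4  2  2  2  3  4  5  6  7  8
 8  3  3  3  2  3  4  5  6  7
 2  4  3  4  3  3  4  4  5  6
 1  5  4  4  4  4  4  5  5  6
 9  6  5  4  5  4  5  5  6  6
 2  7  6  5  5  5  5  5  6  7
 7  8  7  6  6  6  6  6  5  6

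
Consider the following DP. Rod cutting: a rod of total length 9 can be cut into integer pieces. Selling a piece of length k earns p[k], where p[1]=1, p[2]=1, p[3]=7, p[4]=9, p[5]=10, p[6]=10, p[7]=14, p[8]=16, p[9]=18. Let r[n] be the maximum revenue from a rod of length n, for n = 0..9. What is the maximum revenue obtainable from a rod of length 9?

21

   n    0    1    2    3    4    5    6    7    8    9
r[n]    0    1    2    7    9   10   14   16   18   21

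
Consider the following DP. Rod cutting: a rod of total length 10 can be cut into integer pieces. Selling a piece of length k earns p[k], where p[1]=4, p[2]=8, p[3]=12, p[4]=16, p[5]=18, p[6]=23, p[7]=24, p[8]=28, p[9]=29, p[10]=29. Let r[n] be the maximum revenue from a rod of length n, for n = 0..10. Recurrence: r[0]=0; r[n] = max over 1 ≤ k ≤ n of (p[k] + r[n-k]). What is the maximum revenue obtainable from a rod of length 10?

   n    0    1    2    3    4    5    6    7    8    9   10
r[n]    0    4    8   12   16   20   24   28   32   36   40

40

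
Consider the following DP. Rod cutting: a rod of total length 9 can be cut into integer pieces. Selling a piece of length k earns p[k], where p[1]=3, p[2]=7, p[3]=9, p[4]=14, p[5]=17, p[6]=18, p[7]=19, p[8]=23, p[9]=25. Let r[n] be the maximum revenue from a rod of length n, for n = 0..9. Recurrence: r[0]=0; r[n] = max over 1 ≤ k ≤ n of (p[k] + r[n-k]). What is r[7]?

24

   n    0    1    2    3    4    5    6    7    8    9
r[n]    0    3    7   10   14   17   21   24   28   31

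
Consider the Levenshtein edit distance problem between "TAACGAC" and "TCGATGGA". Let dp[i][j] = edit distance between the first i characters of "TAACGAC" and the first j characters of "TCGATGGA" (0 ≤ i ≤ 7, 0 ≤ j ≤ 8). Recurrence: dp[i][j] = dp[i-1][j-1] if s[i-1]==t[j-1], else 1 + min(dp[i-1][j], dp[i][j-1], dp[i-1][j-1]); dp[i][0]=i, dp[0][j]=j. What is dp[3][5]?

3

   ''  T  C  G  A  T  G  G  A
''  0  1  2  3  4  5  6  7  8
 T  1  0  1  2  3  4  5  6  7
 A  2  1  1  2  2  3  4  5  6
 A  3  2  2  2  2  3  4  5  5
 C  4  3  2  3  3  3  4  5  6
 G  5  4  3  2  3  4  3  4  5
 A  6  5  4  3  2  3  4  4  4
 C  7  6  5  4  3  3  4  5  5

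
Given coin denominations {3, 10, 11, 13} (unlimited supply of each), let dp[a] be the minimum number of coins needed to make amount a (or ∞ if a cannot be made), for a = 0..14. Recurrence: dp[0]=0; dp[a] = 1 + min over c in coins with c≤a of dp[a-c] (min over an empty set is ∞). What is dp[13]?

 a  0  1  2  3  4  5  6  7  8  9 10 11 12 13 14
dp  0  -  -  1  -  -  2  -  -  3  1  1  4  1  2
(- denotes ∞ / unreachable)

1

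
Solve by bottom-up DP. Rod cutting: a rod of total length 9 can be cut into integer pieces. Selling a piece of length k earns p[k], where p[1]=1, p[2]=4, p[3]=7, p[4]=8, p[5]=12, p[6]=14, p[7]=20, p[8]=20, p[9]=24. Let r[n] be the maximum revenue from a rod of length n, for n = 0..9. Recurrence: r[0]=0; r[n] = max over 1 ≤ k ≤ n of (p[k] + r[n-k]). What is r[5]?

   n    0    1    2    3    4    5    6    7    8    9
r[n]    0    1    4    7    8   12   14   20   21   24

12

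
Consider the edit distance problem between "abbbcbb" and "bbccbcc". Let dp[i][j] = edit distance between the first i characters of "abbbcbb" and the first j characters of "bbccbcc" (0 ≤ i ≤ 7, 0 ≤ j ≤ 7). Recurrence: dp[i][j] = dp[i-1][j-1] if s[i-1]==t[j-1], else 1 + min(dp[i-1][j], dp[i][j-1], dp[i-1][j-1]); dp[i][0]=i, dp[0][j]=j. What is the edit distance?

4

   ''  b  b  c  c  b  c  c
''  0  1  2  3  4  5  6  7
 a  1  1  2  3  4  5  6  7
 b  2  1  1  2  3  4  5  6
 b  3  2  1  2  3  3  4  5
 b  4  3  2  2  3  3  4  5
 c  5  4  3  2  2  3  3  4
 b  6  5  4  3  3  2  3  4
 b  7  6  5  4  4  3  3  4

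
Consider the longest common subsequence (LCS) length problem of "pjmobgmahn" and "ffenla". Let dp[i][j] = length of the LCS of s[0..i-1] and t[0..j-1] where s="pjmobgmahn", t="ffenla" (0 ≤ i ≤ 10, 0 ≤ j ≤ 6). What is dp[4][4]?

   ''  f  f  e  n  l  a
''  0  0  0  0  0  0  0
 p  0  0  0  0  0  0  0
 j  0  0  0  0  0  0  0
 m  0  0  0  0  0  0  0
 o  0  0  0  0  0  0  0
 b  0  0  0  0  0  0  0
 g  0  0  0  0  0  0  0
 m  0  0  0  0  0  0  0
 a  0  0  0  0  0  0  1
 h  0  0  0  0  0  0  1
 n  0  0  0  0  1  1  1

0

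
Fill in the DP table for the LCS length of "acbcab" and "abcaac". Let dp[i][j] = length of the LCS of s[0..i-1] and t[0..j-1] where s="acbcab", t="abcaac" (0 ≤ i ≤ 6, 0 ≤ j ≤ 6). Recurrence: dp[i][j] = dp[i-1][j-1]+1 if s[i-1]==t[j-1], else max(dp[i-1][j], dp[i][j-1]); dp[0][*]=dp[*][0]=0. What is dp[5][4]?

4

   ''  a  b  c  a  a  c
''  0  0  0  0  0  0  0
 a  0  1  1  1  1  1  1
 c  0  1  1  2  2  2  2
 b  0  1  2  2  2  2  2
 c  0  1  2  3  3  3  3
 a  0  1  2  3  4  4  4
 b  0  1  2  3  4  4  4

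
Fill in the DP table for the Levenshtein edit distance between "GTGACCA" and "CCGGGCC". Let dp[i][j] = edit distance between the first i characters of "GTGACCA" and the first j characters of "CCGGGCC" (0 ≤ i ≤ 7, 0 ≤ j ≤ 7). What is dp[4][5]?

4

   ''  C  C  G  G  G  C  C
''  0  1  2  3  4  5  6  7
 G  1  1  2  2  3  4  5  6
 T  2  2  2  3  3  4  5  6
 G  3  3  3  2  3  3  4  5
 A  4  4  4  3  3  4  4  5
 C  5  4  4  4  4  4  4  4
 C  6  5  4  5  5  5  4  4
 A  7  6  5  5  6  6  5  5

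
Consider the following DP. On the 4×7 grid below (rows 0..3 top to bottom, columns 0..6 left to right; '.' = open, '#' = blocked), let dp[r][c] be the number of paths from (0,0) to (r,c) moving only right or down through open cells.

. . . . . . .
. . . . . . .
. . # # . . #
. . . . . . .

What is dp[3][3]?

r\c   0   1   2   3   4   5   6
  0   1   1   1   1   1   1   1
  1   1   2   3   4   5   6   7
  2   1   3   0   0   5  11   0
  3   1   4   4   4   9  20  20

4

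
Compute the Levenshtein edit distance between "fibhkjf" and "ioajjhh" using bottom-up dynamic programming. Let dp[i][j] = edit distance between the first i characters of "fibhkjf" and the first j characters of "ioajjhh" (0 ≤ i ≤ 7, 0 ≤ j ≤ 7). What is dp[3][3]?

   ''  i  o  a  j  j  h  h
''  0  1  2  3  4  5  6  7
 f  1  1  2  3  4  5  6  7
 i  2  1  2  3  4  5  6  7
 b  3  2  2  3  4  5  6  7
 h  4  3  3  3  4  5  5  6
 k  5  4  4  4  4  5  6  6
 j  6  5  5  5  4  4  5  6
 f  7  6  6  6  5  5  5  6

3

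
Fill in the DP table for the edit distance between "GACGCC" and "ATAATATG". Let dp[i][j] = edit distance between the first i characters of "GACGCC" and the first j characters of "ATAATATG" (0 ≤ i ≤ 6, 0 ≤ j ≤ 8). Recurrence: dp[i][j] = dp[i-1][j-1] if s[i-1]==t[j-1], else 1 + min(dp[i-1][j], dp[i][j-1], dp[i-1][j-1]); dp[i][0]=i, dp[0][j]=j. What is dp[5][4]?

4

   ''  A  T  A  A  T  A  T  G
''  0  1  2  3  4  5  6  7  8
 G  1  1  2  3  4  5  6  7  7
 A  2  1  2  2  3  4  5  6  7
 C  3  2  2  3  3  4  5  6  7
 G  4  3  3  3  4  4  5  6  6
 C  5  4  4  4  4  5  5  6  7
 C  6  5  5  5  5  5  6  6  7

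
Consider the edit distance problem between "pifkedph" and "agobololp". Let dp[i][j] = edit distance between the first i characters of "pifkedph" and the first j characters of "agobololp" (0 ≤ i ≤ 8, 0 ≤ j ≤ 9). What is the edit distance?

9

   ''  a  g  o  b  o  l  o  l  p
''  0  1  2  3  4  5  6  7  8  9
 p  1  1  2  3  4  5  6  7  8  8
 i  2  2  2  3  4  5  6  7  8  9
 f  3  3  3  3  4  5  6  7  8  9
 k  4  4  4  4  4  5  6  7  8  9
 e  5  5  5  5  5  5  6  7  8  9
 d  6  6  6  6  6  6  6  7  8  9
 p  7  7  7  7  7  7  7  7  8  8
 h  8  8  8  8  8  8  8  8  8  9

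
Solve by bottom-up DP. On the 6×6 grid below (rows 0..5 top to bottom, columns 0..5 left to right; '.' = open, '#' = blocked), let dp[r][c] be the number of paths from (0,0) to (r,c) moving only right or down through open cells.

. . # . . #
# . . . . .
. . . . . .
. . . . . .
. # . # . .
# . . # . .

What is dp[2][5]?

r\c   0   1   2   3   4   5
  0   1   1   0   0   0   0
  1   0   1   1   1   1   1
  2   0   1   2   3   4   5
  3   0   1   3   6  10  15
  4   0   0   3   0  10  25
  5   0   0   3   0  10  35

5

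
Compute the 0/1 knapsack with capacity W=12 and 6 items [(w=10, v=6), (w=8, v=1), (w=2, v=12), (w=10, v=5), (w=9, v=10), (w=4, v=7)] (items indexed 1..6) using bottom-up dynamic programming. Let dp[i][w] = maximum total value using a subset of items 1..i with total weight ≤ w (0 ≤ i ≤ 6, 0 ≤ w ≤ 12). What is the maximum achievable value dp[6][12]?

i\w   0   1   2   3   4   5   6   7   8   9  10  11  12
  0   0   0   0   0   0   0   0   0   0   0   0   0   0
  1   0   0   0   0   0   0   0   0   0   0   6   6   6
  2   0   0   0   0   0   0   0   0   1   1   6   6   6
  3   0   0  12  12  12  12  12  12  12  12  13  13  18
  4   0   0  12  12  12  12  12  12  12  12  13  13  18
  5   0   0  12  12  12  12  12  12  12  12  13  22  22
  6   0   0  12  12  12  12  19  19  19  19  19  22  22

22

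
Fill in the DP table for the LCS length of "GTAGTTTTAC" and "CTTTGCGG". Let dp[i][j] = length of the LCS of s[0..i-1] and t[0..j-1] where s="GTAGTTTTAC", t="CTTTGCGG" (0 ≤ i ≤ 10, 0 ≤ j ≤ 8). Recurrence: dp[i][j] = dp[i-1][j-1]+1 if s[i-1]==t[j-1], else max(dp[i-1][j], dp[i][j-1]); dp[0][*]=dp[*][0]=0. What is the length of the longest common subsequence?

   ''  C  T  T  T  G  C  G  G
''  0  0  0  0  0  0  0  0  0
 G  0  0  0  0  0  1  1  1  1
 T  0  0  1  1  1  1  1  1  1
 A  0  0  1  1  1  1  1  1  1
 G  0  0  1  1  1  2  2  2  2
 T  0  0  1  2  2  2  2  2  2
 T  0  0  1  2  3  3  3  3  3
 T  0  0  1  2  3  3  3  3  3
 T  0  0  1  2  3  3  3  3  3
 A  0  0  1  2  3  3  3  3  3
 C  0  1  1  2  3  3  4  4  4

4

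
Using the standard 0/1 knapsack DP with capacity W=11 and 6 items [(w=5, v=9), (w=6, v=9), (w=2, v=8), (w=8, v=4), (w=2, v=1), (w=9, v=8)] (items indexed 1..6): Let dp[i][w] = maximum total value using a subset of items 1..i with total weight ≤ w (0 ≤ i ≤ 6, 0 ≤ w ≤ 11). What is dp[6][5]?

i\w   0   1   2   3   4   5   6   7   8   9  10  11
  0   0   0   0   0   0   0   0   0   0   0   0   0
  1   0   0   0   0   0   9   9   9   9   9   9   9
  2   0   0   0   0   0   9   9   9   9   9   9  18
  3   0   0   8   8   8   9   9  17  17  17  17  18
  4   0   0   8   8   8   9   9  17  17  17  17  18
  5   0   0   8   8   9   9   9  17  17  18  18  18
  6   0   0   8   8   9   9   9  17  17  18  18  18

9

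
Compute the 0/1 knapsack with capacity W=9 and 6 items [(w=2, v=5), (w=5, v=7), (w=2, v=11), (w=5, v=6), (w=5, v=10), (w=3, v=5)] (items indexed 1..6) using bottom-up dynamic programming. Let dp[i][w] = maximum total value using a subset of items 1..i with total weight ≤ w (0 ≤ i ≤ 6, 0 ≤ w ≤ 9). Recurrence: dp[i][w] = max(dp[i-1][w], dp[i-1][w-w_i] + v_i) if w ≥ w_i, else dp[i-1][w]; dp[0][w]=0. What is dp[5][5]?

16

i\w   0   1   2   3   4   5   6   7   8   9
  0   0   0   0   0   0   0   0   0   0   0
  1   0   0   5   5   5   5   5   5   5   5
  2   0   0   5   5   5   7   7  12  12  12
  3   0   0  11  11  16  16  16  18  18  23
  4   0   0  11  11  16  16  16  18  18  23
  5   0   0  11  11  16  16  16  21  21  26
  6   0   0  11  11  16  16  16  21  21  26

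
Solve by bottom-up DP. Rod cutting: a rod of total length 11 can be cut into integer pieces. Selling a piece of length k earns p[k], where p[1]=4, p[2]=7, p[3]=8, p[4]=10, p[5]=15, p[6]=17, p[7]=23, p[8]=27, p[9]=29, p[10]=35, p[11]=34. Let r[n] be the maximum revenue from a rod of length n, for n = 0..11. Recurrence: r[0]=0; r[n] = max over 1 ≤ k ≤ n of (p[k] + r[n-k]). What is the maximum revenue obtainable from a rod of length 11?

   n    0    1    2    3    4    5    6    7    8    9   10   11
r[n]    0    4    8   12   16   20   24   28   32   36   40   44

44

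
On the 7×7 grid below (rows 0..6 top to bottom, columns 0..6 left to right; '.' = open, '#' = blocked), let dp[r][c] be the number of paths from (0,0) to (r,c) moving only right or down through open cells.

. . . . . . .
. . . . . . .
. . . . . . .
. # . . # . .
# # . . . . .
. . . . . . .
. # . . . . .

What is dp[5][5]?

r\c   0   1   2   3   4   5   6
  0   1   1   1   1   1   1   1
  1   1   2   3   4   5   6   7
  2   1   3   6  10  15  21  28
  3   1   0   6  16   0  21  49
  4   0   0   6  22  22  43  92
  5   0   0   6  28  50  93 185
  6   0   0   6  34  84 177 362

93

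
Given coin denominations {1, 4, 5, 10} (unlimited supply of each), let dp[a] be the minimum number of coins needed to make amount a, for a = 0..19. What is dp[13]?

 a  0  1  2  3  4  5  6  7  8  9 10 11 12 13 14 15 16 17 18 19
dp  0  1  2  3  1  1  2  3  2  2  1  2  3  3  2  2  3  4  3  3

3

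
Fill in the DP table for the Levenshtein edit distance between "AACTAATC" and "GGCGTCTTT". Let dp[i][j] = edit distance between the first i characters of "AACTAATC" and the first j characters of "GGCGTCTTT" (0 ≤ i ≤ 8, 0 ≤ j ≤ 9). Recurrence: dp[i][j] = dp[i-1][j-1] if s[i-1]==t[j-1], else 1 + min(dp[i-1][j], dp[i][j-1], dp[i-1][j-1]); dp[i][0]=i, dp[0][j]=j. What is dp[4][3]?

   ''  G  G  C  G  T  C  T  T  T
''  0  1  2  3  4  5  6  7  8  9
 A  1  1  2  3  4  5  6  7  8  9
 A  2  2  2  3  4  5  6  7  8  9
 C  3  3  3  2  3  4  5  6  7  8
 T  4  4  4  3  3  3  4  5  6  7
 A  5  5  5  4  4  4  4  5  6  7
 A  6  6  6  5  5  5  5  5  6  7
 T  7  7  7  6  6  5  6  5  5  6
 C  8  8  8  7  7  6  5  6  6  6

3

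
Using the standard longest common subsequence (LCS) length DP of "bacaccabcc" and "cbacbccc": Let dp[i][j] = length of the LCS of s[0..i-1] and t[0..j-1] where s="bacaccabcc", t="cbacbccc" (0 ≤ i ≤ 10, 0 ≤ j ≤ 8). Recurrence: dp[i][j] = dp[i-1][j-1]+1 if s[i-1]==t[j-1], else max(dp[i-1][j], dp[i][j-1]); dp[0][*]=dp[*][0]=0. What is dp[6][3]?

2

   ''  c  b  a  c  b  c  c  c
''  0  0  0  0  0  0  0  0  0
 b  0  0  1  1  1  1  1  1  1
 a  0  0  1  2  2  2  2  2  2
 c  0  1  1  2  3  3  3  3  3
 a  0  1  1  2  3  3  3  3  3
 c  0  1  1  2  3  3  4  4  4
 c  0  1  1  2  3  3  4  5  5
 a  0  1  1  2  3  3  4  5  5
 b  0  1  2  2  3  4  4  5  5
 c  0  1  2  2  3  4  5  5  6
 c  0  1  2  2  3  4  5  6  6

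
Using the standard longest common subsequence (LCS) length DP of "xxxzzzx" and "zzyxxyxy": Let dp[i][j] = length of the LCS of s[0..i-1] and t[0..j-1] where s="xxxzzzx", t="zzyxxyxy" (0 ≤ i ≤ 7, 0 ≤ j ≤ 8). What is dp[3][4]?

1

   ''  z  z  y  x  x  y  x  y
''  0  0  0  0  0  0  0  0  0
 x  0  0  0  0  1  1  1  1  1
 x  0  0  0  0  1  2  2  2  2
 x  0  0  0  0  1  2  2  3  3
 z  0  1  1  1  1  2  2  3  3
 z  0  1  2  2  2  2  2  3  3
 z  0  1  2  2  2  2  2  3  3
 x  0  1  2  2  3  3  3  3  3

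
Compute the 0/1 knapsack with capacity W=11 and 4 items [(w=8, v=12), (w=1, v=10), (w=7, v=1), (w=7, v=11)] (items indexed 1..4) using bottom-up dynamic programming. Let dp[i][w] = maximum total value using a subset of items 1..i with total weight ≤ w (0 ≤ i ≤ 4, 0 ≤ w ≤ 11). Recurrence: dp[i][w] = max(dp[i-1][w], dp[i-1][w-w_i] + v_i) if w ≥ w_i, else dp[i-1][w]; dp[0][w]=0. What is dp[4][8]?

21

i\w   0   1   2   3   4   5   6   7   8   9  10  11
  0   0   0   0   0   0   0   0   0   0   0   0   0
  1   0   0   0   0   0   0   0   0  12  12  12  12
  2   0  10  10  10  10  10  10  10  12  22  22  22
  3   0  10  10  10  10  10  10  10  12  22  22  22
  4   0  10  10  10  10  10  10  11  21  22  22  22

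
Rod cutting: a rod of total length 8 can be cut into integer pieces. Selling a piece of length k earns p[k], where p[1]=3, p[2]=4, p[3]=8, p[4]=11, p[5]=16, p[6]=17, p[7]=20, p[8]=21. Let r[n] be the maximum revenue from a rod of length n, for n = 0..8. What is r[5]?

16

   n    0    1    2    3    4    5    6    7    8
r[n]    0    3    6    9   12   16   19   22   25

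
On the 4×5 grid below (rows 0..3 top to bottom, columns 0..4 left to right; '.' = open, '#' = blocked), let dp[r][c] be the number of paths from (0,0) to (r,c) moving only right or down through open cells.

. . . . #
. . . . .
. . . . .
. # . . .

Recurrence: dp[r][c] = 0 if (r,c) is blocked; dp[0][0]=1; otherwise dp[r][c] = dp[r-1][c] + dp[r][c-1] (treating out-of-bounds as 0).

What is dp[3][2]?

r\c   0   1   2   3   4
  0   1   1   1   1   0
  1   1   2   3   4   4
  2   1   3   6  10  14
  3   1   0   6  16  30

6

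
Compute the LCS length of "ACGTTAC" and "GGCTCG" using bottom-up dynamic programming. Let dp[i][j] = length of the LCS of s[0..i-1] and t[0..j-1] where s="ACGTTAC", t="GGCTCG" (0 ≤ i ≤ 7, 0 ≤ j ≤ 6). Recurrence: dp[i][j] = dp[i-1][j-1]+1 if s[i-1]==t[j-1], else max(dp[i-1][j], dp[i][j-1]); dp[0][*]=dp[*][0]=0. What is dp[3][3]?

   ''  G  G  C  T  C  G
''  0  0  0  0  0  0  0
 A  0  0  0  0  0  0  0
 C  0  0  0  1  1  1  1
 G  0  1  1  1  1  1  2
 T  0  1  1  1  2  2  2
 T  0  1  1  1  2  2  2
 A  0  1  1  1  2  2  2
 C  0  1  1  2  2  3  3

1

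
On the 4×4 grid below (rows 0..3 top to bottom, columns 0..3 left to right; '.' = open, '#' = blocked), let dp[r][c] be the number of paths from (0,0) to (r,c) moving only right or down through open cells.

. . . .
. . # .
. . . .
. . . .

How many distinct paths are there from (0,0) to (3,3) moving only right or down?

11

r\c   0   1   2   3
  0   1   1   1   1
  1   1   2   0   1
  2   1   3   3   4
  3   1   4   7  11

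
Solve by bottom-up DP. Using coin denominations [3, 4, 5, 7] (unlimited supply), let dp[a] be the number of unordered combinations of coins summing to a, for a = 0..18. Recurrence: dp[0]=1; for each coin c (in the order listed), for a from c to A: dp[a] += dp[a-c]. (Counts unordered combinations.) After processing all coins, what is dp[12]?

4

after  coin     0     1     2     3     4     5     6     7     8     9    10    11    12    13    14    15    16    17    18
          3     1     0     0     1     0     0     1     0     0     1     0     0     1     0     0     1     0     0     1
          4     1     0     0     1     1     0     1     1     1     1     1     1     2     1     1     2     2     1     2
          5     1     0     0     1     1     1     1     1     2     2     2     2     3     3     3     4     4     4     5
          7     1     0     0     1     1     1     1     2     2     2     3     3     4     4     5     6     6     7     8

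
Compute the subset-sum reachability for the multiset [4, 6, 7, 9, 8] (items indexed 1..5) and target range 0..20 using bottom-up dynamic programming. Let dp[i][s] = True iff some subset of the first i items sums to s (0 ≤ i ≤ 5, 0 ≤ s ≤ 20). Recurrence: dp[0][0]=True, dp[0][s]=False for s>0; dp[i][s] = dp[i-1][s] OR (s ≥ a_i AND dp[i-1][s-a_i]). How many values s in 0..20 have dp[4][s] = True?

i\s   0   1   2   3   4   5   6   7   8   9  10  11  12  13  14  15  16  17  18  19  20
  0   T   F   F   F   F   F   F   F   F   F   F   F   F   F   F   F   F   F   F   F   F
  1   T   F   F   F   T   F   F   F   F   F   F   F   F   F   F   F   F   F   F   F   F
  2   T   F   F   F   T   F   T   F   F   F   T   F   F   F   F   F   F   F   F   F   F
  3   T   F   F   F   T   F   T   T   F   F   T   T   F   T   F   F   F   T   F   F   F
  4   T   F   F   F   T   F   T   T   F   T   T   T   F   T   F   T   T   T   F   T   T
  5   T   F   F   F   T   F   T   T   T   T   T   T   T   T   T   T   T   T   T   T   T

13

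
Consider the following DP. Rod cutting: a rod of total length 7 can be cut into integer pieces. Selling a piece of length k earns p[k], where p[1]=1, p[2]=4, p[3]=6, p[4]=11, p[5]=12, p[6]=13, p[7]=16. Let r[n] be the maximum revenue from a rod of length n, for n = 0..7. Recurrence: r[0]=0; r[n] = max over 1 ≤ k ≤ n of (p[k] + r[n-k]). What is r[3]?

   n    0    1    2    3    4    5    6    7
r[n]    0    1    4    6   11   12   15   17

6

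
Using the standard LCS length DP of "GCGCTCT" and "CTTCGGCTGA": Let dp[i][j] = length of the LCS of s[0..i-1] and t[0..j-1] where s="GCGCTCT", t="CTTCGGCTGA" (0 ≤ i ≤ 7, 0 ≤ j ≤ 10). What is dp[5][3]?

   ''  C  T  T  C  G  G  C  T  G  A
''  0  0  0  0  0  0  0  0  0  0  0
 G  0  0  0  0  0  1  1  1  1  1  1
 C  0  1  1  1  1  1  1  2  2  2  2
 G  0  1  1  1  1  2  2  2  2  3  3
 C  0  1  1  1  2  2  2  3  3  3  3
 T  0  1  2  2  2  2  2  3  4  4  4
 C  0  1  2  2  3  3  3  3  4  4  4
 T  0  1  2  3  3  3  3  3  4  4  4

2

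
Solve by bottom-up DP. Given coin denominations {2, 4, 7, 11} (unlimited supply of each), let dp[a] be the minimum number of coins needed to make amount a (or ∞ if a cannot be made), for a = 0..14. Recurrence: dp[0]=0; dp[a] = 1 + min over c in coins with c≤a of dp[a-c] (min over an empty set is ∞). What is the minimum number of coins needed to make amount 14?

 a  0  1  2  3  4  5  6  7  8  9 10 11 12 13 14
dp  0  -  1  -  1  -  2  1  2  2  3  1  3  2  2
(- denotes ∞ / unreachable)

2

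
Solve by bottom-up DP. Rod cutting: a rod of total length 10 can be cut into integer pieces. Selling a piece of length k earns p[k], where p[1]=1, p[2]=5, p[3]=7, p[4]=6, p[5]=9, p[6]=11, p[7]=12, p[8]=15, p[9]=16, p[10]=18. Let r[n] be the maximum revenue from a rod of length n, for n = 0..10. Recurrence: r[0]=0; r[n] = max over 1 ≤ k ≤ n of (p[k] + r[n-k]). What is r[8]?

20

   n    0    1    2    3    4    5    6    7    8    9   10
r[n]    0    1    5    7   10   12   15   17   20   22   25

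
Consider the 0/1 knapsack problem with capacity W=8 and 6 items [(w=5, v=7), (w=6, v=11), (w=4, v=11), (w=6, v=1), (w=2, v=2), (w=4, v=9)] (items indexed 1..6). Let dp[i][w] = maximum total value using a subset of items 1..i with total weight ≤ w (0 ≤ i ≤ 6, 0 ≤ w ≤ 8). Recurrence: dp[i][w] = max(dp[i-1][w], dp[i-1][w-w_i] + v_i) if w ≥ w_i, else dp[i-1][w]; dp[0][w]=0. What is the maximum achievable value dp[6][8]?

20

i\w   0   1   2   3   4   5   6   7   8
  0   0   0   0   0   0   0   0   0   0
  1   0   0   0   0   0   7   7   7   7
  2   0   0   0   0   0   7  11  11  11
  3   0   0   0   0  11  11  11  11  11
  4   0   0   0   0  11  11  11  11  11
  5   0   0   2   2  11  11  13  13  13
  6   0   0   2   2  11  11  13  13  20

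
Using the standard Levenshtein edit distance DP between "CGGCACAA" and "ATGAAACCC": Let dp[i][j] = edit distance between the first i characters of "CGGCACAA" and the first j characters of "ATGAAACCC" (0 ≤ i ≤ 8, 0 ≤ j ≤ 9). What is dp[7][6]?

   ''  A  T  G  A  A  A  C  C  C
''  0  1  2  3  4  5  6  7  8  9
 C  1  1  2  3  4  5  6  6  7  8
 G  2  2  2  2  3  4  5  6  7  8
 G  3  3  3  2  3  4  5  6  7  8
 C  4  4  4  3  3  4  5  5  6  7
 A  5  4  5  4  3  3  4  5  6  7
 C  6  5  5  5  4  4  4  4  5  6
 A  7  6  6  6  5  4  4  5  5  6
 A  8  7  7  7  6  5  4  5  6  6

4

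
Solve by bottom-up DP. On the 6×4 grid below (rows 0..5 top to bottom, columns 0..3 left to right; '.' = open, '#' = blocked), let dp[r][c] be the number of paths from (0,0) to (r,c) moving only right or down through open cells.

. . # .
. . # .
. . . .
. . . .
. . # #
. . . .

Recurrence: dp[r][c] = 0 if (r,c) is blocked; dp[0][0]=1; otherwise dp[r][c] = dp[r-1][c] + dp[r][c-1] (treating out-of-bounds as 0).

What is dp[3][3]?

10

r\c   0   1   2   3
  0   1   1   0   0
  1   1   2   0   0
  2   1   3   3   3
  3   1   4   7  10
  4   1   5   0   0
  5   1   6   6   6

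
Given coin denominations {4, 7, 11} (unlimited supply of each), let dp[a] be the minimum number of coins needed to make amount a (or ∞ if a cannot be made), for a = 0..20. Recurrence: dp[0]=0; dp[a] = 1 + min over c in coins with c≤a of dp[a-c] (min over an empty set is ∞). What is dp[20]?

 a  0  1  2  3  4  5  6  7  8  9 10 11 12 13 14 15 16 17 18 19 20
dp  0  -  -  -  1  -  -  1  2  -  -  1  3  -  2  2  4  -  2  3  5
(- denotes ∞ / unreachable)

5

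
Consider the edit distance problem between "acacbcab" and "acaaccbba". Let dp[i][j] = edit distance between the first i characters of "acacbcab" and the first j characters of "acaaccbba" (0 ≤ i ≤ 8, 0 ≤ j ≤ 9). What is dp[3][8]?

5

   ''  a  c  a  a  c  c  b  b  a
''  0  1  2  3  4  5  6  7  8  9
 a  1  0  1  2  3  4  5  6  7  8
 c  2  1  0  1  2  3  4  5  6  7
 a  3  2  1  0  1  2  3  4  5  6
 c  4  3  2  1  1  1  2  3  4  5
 b  5  4  3  2  2  2  2  2  3  4
 c  6  5  4  3  3  2  2  3  3  4
 a  7  6  5  4  3  3  3  3  4  3
 b  8  7  6  5  4  4  4  3  3  4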